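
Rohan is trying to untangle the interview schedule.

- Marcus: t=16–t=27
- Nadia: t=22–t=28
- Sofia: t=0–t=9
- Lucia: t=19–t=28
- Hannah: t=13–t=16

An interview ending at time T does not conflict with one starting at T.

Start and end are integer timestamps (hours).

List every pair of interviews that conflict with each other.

Lucia & Marcus, Lucia & Nadia, Marcus & Nadia

Two intervals overlap when each starts before the other ends.
Sorted by start: Sofia, Hannah, Marcus, Lucia, Nadia.
Hannah starts after Sofia ends — done with Sofia.
Marcus starts exactly when Hannah ends (back-to-back, no overlap) — done with Hannah.
Lucia starts before Marcus ends → Marcus and Lucia overlap.
Nadia starts before Marcus ends → Marcus and Nadia overlap.
Nadia starts before Lucia ends → Lucia and Nadia overlap.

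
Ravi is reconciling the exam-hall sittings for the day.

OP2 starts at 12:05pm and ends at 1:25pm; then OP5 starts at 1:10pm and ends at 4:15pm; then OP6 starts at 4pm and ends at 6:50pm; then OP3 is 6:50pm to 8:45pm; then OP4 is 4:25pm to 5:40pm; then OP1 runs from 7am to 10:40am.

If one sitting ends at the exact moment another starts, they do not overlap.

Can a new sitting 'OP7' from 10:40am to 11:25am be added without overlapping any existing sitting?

OP1: ends 10:40am at or before OP7 starts 10:40am → clear.
OP2: starts 12:05pm at or after OP7 ends 11:25am → clear.
OP5: starts 1:10pm at or after OP7 ends 11:25am → clear.
OP6: starts 4pm at or after OP7 ends 11:25am → clear.
OP4: starts 4:25pm at or after OP7 ends 11:25am → clear.
OP3: starts 6:50pm at or after OP7 ends 11:25am → clear.

Yes — the slot is free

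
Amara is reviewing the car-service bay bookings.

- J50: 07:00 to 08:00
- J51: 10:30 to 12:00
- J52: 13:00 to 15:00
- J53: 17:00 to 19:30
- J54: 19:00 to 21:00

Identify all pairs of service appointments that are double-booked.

Sorted by start: J50, J51, J52, J53, J54.
J51 starts after J50 ends — done with J50.
J52 starts after J51 ends — done with J51.
J53 starts after J52 ends — done with J52.
J54 starts before J53 ends → J53 and J54 overlap.

J53 & J54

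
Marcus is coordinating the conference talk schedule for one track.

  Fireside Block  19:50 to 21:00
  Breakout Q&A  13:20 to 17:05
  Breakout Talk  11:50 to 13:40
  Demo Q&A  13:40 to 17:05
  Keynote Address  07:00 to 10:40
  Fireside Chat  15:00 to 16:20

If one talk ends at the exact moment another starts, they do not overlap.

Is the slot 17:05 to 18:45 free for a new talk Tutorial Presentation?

Keynote Address: ends 10:40 at or before Tutorial Presentation starts 17:05 → clear.
Breakout Talk: ends 13:40 at or before Tutorial Presentation starts 17:05 → clear.
Breakout Q&A: ends 17:05 at or before Tutorial Presentation starts 17:05 → clear.
Demo Q&A: ends 17:05 at or before Tutorial Presentation starts 17:05 → clear.
Fireside Chat: ends 16:20 at or before Tutorial Presentation starts 17:05 → clear.
Fireside Block: starts 19:50 at or after Tutorial Presentation ends 18:45 → clear.

Yes — the slot is free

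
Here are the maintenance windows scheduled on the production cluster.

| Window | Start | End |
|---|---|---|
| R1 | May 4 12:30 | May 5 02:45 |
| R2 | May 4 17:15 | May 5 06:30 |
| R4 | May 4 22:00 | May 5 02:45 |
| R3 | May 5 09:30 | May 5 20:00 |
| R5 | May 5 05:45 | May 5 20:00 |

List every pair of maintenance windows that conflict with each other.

Sorted by start: R1, R2, R4, R5, R3.
R2 starts before R1 ends → R1 and R2 overlap.
R4 starts before R1 ends → R1 and R4 overlap.
R5 starts after R1 ends — done with R1.
R4 starts before R2 ends → R2 and R4 overlap.
R5 starts before R2 ends → R2 and R5 overlap.
R3 starts after R2 ends.
R5 starts after R4 ends — done with R4.
R3 starts before R5 ends → R5 and R3 overlap.

R1 & R2, R1 & R4, R2 & R4, R2 & R5, R3 & R5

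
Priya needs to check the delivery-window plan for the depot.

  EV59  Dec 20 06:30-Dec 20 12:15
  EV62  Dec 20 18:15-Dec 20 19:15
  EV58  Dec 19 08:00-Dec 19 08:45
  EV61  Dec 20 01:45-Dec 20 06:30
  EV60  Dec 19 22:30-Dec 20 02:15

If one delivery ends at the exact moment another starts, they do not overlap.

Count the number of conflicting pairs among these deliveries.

1

Two intervals overlap when each starts before the other ends.
Sorted by start: EV58, EV60, EV61, EV59, EV62.
EV60 starts after EV58 ends, so nothing later overlaps EV58 either.
EV61 starts before EV60 ends → EV60 and EV61 overlap.
EV59 starts after EV60 ends, so nothing later overlaps EV60 either.
EV59 starts exactly when EV61 ends (back-to-back, no overlap), so nothing later overlaps EV61 either.
EV62 starts after EV59 ends.
Overlapping pairs: EV60 & EV61 — 1 in total.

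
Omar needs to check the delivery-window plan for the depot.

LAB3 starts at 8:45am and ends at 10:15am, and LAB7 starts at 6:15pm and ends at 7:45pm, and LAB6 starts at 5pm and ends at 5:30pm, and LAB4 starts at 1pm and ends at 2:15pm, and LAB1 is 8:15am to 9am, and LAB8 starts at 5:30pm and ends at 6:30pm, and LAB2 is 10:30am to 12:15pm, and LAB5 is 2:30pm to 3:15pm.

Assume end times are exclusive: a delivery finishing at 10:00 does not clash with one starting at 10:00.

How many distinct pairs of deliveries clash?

2

Sorted by start: LAB1, LAB3, LAB2, LAB4, LAB5, LAB6, LAB8, LAB7.
LAB3 starts before LAB1 ends → LAB1 and LAB3 overlap.
LAB2 starts after LAB1 ends — done with LAB1.
LAB2 starts after LAB3 ends — done with LAB3.
LAB4 starts after LAB2 ends — done with LAB2.
LAB5 starts after LAB4 ends — done with LAB4.
LAB6 starts after LAB5 ends — done with LAB5.
LAB8 starts exactly when LAB6 ends (back-to-back, no overlap) — done with LAB6.
LAB7 starts before LAB8 ends → LAB8 and LAB7 overlap.
Overlapping pairs: LAB1 & LAB3, LAB7 & LAB8 — 2 in total.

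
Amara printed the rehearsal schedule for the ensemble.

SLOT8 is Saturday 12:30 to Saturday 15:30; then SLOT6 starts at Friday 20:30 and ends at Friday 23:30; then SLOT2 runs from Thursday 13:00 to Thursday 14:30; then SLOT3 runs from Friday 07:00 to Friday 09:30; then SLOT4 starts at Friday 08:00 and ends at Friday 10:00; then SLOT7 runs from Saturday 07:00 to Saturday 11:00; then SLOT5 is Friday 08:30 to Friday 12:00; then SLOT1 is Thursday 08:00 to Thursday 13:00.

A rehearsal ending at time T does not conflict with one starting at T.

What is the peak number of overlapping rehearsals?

3

Sort all start/end points and keep a running count:
Thursday 08:00 start SLOT1 → 1
Thursday 13:00 end SLOT1 → 0
Thursday 13:00 start SLOT2 → 1
Thursday 14:30 end SLOT2 → 0
Friday 07:00 start SLOT3 → 1
Friday 08:00 start SLOT4 → 2
Friday 08:30 start SLOT5 → 3
Friday 09:30 end SLOT3 → 2
Friday 10:00 end SLOT4 → 1
Friday 12:00 end SLOT5 → 0
Friday 20:30 start SLOT6 → 1
Friday 23:30 end SLOT6 → 0
Saturday 07:00 start SLOT7 → 1
Saturday 11:00 end SLOT7 → 0
Saturday 12:30 start SLOT8 → 1
Saturday 15:30 end SLOT8 → 0
Peak is 3, at Friday 08:30 (SLOT3, SLOT4, SLOT5).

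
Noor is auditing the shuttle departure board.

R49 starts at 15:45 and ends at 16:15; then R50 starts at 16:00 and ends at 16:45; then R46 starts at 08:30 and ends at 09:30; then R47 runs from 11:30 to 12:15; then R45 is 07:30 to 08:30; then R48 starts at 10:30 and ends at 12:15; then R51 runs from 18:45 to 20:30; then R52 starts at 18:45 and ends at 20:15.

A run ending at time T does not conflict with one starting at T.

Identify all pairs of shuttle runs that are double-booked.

Sorted by start: R45, R46, R48, R47, R49, R50, R51, R52.
R46 starts exactly when R45 ends (back-to-back, no overlap), so nothing later overlaps R45 either.
R48 starts after R46 ends, so nothing later overlaps R46 either.
R47 starts before R48 ends → R48 and R47 overlap.
R49 starts after R48 ends, so nothing later overlaps R48 either.
R49 starts after R47 ends, so nothing later overlaps R47 either.
R50 starts before R49 ends → R49 and R50 overlap.
R51 starts after R49 ends, so nothing later overlaps R49 either.
R51 starts after R50 ends, so nothing later overlaps R50 either.
R52 starts before R51 ends → R51 and R52 overlap.

R47 & R48, R49 & R50, R51 & R52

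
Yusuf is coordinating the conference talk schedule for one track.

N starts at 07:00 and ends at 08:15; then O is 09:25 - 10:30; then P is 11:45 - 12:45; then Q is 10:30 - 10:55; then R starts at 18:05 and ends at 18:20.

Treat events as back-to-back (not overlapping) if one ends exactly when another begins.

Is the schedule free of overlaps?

Sorted by start: N, O, Q, P, R.
O starts after N ends; N is clear from here.
Q starts exactly when O ends (back-to-back, no overlap); O is clear from here.
P starts after Q ends; Q is clear from here.
R starts after P ends.
Every pair is clear; the schedule has no overlaps.

Yes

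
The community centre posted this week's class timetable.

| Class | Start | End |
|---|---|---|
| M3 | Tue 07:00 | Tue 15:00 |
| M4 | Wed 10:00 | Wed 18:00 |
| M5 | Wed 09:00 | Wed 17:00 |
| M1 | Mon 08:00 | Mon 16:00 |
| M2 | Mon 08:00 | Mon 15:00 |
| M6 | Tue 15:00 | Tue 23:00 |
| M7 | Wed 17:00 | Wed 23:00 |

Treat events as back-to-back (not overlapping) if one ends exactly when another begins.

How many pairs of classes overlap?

Two intervals overlap when each starts before the other ends.
Sorted by start: M1, M2, M3, M6, M5, M4, M7.
M2 starts before M1 ends → M1 and M2 overlap.
M3 starts after M1 ends, so nothing later overlaps M1 either.
M3 starts after M2 ends, so nothing later overlaps M2 either.
M6 starts exactly when M3 ends (back-to-back, no overlap), so nothing later overlaps M3 either.
M5 starts after M6 ends, so nothing later overlaps M6 either.
M4 starts before M5 ends → M5 and M4 overlap.
M7 starts exactly when M5 ends (back-to-back, no overlap).
M7 starts before M4 ends → M4 and M7 overlap.
Overlapping pairs: M1 & M2, M4 & M5, M4 & M7 — 3 in total.

3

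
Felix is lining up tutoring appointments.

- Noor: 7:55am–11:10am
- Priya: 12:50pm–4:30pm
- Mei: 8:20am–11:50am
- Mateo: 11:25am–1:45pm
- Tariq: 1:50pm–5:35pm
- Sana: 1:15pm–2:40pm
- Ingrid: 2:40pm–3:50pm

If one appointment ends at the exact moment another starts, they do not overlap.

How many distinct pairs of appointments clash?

Sorted by start: Noor, Mei, Mateo, Priya, Sana, Tariq, Ingrid.
Mei starts before Noor ends → Noor and Mei overlap.
Mateo starts after Noor ends, so nothing later overlaps Noor either.
Mateo starts before Mei ends → Mei and Mateo overlap.
Priya starts after Mei ends, so nothing later overlaps Mei either.
Priya starts before Mateo ends → Mateo and Priya overlap.
Sana starts before Mateo ends → Mateo and Sana overlap.
Tariq starts after Mateo ends, so nothing later overlaps Mateo either.
Sana starts before Priya ends → Priya and Sana overlap.
Tariq starts before Priya ends → Priya and Tariq overlap.
Ingrid starts before Priya ends → Priya and Ingrid overlap.
Tariq starts before Sana ends → Sana and Tariq overlap.
Ingrid starts exactly when Sana ends (back-to-back, no overlap).
Ingrid starts before Tariq ends → Tariq and Ingrid overlap.
Overlapping pairs: Ingrid & Priya, Ingrid & Tariq, Mateo & Mei, Mateo & Priya, Mateo & Sana, Mei & Noor, Priya & Sana, Priya & Tariq, Sana & Tariq — 9 in total.

9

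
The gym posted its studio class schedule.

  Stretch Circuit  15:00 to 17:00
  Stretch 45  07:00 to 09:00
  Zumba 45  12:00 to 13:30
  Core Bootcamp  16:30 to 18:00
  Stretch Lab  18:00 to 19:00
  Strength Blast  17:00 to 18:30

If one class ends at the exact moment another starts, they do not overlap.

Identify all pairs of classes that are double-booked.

Sorted by start: Stretch 45, Zumba 45, Stretch Circuit, Core Bootcamp, Strength Blast, Stretch Lab.
Zumba 45 starts after Stretch 45 ends, so Stretch 45 has no further overlaps.
Stretch Circuit starts after Zumba 45 ends, so Zumba 45 has no further overlaps.
Core Bootcamp starts before Stretch Circuit ends → Stretch Circuit and Core Bootcamp overlap.
Strength Blast starts exactly when Stretch Circuit ends (back-to-back, no overlap), so Stretch Circuit has no further overlaps.
Strength Blast starts before Core Bootcamp ends → Core Bootcamp and Strength Blast overlap.
Stretch Lab starts exactly when Core Bootcamp ends (back-to-back, no overlap).
Stretch Lab starts before Strength Blast ends → Strength Blast and Stretch Lab overlap.

Core Bootcamp & Strength Blast, Core Bootcamp & Stretch Circuit, Strength Blast & Stretch Lab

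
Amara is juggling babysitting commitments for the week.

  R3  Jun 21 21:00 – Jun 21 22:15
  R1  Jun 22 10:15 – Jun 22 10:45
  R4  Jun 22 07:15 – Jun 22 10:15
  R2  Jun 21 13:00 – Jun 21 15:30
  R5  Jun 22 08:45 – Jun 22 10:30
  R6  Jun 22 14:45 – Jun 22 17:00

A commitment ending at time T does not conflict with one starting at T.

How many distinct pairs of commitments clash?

2

Two intervals overlap when each starts before the other ends.
Sorted by start: R2, R3, R4, R5, R1, R6.
R3 starts after R2 ends, so nothing later overlaps R2 either.
R4 starts after R3 ends, so nothing later overlaps R3 either.
R5 starts before R4 ends → R4 and R5 overlap.
R1 starts exactly when R4 ends (back-to-back, no overlap), so nothing later overlaps R4 either.
R1 starts before R5 ends → R5 and R1 overlap.
R6 starts after R5 ends.
R6 starts after R1 ends.
Overlapping pairs: R1 & R5, R4 & R5 — 2 in total.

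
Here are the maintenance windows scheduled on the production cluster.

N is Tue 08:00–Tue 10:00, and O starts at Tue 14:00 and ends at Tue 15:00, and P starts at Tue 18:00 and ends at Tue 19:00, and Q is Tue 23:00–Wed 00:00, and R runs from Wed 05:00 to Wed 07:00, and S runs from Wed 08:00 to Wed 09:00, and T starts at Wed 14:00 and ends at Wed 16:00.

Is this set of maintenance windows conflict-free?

Sorted by start: N, O, P, Q, R, S, T.
O starts after N ends, so nothing later overlaps N either.
P starts after O ends, so nothing later overlaps O either.
Q starts after P ends, so nothing later overlaps P either.
R starts after Q ends, so nothing later overlaps Q either.
S starts after R ends, so nothing later overlaps R either.
T starts after S ends.
Every pair is clear; the schedule has no overlaps.

Yes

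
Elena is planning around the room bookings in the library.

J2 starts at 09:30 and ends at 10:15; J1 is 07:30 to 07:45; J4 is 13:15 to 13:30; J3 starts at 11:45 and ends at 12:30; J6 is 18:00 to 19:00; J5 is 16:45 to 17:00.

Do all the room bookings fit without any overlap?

Sorted by start: J1, J2, J3, J4, J5, J6.
J2 starts after J1 ends; J1 is clear from here.
J3 starts after J2 ends; J2 is clear from here.
J4 starts after J3 ends; J3 is clear from here.
J5 starts after J4 ends; J4 is clear from here.
J6 starts after J5 ends.
Every pair is clear; the schedule has no overlaps.

Yes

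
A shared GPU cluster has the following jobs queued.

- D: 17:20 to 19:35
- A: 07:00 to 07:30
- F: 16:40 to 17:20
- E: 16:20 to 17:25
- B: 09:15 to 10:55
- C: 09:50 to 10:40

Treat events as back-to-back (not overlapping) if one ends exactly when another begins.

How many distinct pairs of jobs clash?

Sorted by start: A, B, C, E, F, D.
B starts after A ends, so A has no further overlaps.
C starts before B ends → B and C overlap.
E starts after B ends, so B has no further overlaps.
E starts after C ends, so C has no further overlaps.
F starts before E ends → E and F overlap.
D starts before E ends → E and D overlap.
D starts exactly when F ends (back-to-back, no overlap).
Overlapping pairs: B & C, D & E, E & F — 3 in total.

3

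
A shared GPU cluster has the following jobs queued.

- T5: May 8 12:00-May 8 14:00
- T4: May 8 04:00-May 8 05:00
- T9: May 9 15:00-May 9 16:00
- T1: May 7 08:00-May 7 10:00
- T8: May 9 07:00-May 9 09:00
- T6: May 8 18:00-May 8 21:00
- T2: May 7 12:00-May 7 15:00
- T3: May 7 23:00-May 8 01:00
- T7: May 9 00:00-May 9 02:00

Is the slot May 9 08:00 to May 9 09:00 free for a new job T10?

No — it overlaps T8

T1: ends May 7 10:00 at or before T10 starts May 9 08:00 → clear.
T2: ends May 7 15:00 at or before T10 starts May 9 08:00 → clear.
T3: ends May 8 01:00 at or before T10 starts May 9 08:00 → clear.
T4: ends May 8 05:00 at or before T10 starts May 9 08:00 → clear.
T5: ends May 8 14:00 at or before T10 starts May 9 08:00 → clear.
T6: ends May 8 21:00 at or before T10 starts May 9 08:00 → clear.
T7: ends May 9 02:00 at or before T10 starts May 9 08:00 → clear.
T8: starts May 9 07:00 before T10 ends May 9 09:00, and ends May 9 09:00 after T10 starts May 9 08:00 → overlap.
T9: starts May 9 15:00 at or after T10 ends May 9 09:00 → clear.
T10 overlaps T8.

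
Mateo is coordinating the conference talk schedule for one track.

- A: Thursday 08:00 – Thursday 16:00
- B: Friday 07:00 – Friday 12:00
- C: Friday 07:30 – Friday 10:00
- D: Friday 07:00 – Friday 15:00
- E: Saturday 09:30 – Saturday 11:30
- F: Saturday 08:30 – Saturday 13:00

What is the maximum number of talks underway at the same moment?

Sweep the timeline, counting +1 at each start and −1 at each end (ends before starts at a tie):
Thursday 08:00 start A → 1
Thursday 16:00 end A → 0
Friday 07:00 start B → 1
Friday 07:00 start D → 2
Friday 07:30 start C → 3
Friday 10:00 end C → 2
Friday 12:00 end B → 1
Friday 15:00 end D → 0
Saturday 08:30 start F → 1
Saturday 09:30 start E → 2
Saturday 11:30 end E → 1
Saturday 13:00 end F → 0
Peak is 3, at Friday 07:30 (B, C, D).

3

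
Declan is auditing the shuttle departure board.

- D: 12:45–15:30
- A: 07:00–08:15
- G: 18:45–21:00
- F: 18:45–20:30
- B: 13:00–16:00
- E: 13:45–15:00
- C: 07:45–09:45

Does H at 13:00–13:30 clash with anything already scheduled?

Yes — it overlaps B, D

A: ends 08:15 at or before H starts 13:00 → clear.
C: ends 09:45 at or before H starts 13:00 → clear.
D: starts 12:45 before H ends 13:30, and ends 15:30 after H starts 13:00 → overlap.
B: starts 13:00 before H ends 13:30, and ends 16:00 after H starts 13:00 → overlap.
E: starts 13:45 at or after H ends 13:30 → clear.
F: starts 18:45 at or after H ends 13:30 → clear.
G: starts 18:45 at or after H ends 13:30 → clear.
H overlaps B, D.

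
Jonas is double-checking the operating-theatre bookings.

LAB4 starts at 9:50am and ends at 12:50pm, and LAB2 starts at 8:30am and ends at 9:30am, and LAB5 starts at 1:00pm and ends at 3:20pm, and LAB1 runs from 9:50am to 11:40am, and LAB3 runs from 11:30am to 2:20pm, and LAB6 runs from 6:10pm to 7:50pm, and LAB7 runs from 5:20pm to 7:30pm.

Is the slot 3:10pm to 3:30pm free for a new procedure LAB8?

LAB2: ends 9:30am at or before LAB8 starts 3:10pm → clear.
LAB1: ends 11:40am at or before LAB8 starts 3:10pm → clear.
LAB4: ends 12:50pm at or before LAB8 starts 3:10pm → clear.
LAB3: ends 2:20pm at or before LAB8 starts 3:10pm → clear.
LAB5: starts 1:00pm before LAB8 ends 3:30pm, and ends 3:20pm after LAB8 starts 3:10pm → overlap.
LAB7: starts 5:20pm at or after LAB8 ends 3:30pm → clear.
LAB6: starts 6:10pm at or after LAB8 ends 3:30pm → clear.
LAB8 overlaps LAB5.

No — it overlaps LAB5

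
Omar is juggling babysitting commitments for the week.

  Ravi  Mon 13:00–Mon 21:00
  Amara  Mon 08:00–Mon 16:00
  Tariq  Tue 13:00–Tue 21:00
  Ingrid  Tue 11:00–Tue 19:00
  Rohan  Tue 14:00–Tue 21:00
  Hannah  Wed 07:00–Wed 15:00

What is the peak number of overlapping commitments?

3

Sweep the timeline, counting +1 at each start and −1 at each end (ends before starts at a tie):
Mon 08:00 start Amara → 1
Mon 13:00 start Ravi → 2
Mon 16:00 end Amara → 1
Mon 21:00 end Ravi → 0
Tue 11:00 start Ingrid → 1
Tue 13:00 start Tariq → 2
Tue 14:00 start Rohan → 3
Tue 19:00 end Ingrid → 2
Tue 21:00 end Rohan → 1
Tue 21:00 end Tariq → 0
Wed 07:00 start Hannah → 1
Wed 15:00 end Hannah → 0
Peak is 3, at Tue 14:00 (Ingrid, Rohan, Tariq).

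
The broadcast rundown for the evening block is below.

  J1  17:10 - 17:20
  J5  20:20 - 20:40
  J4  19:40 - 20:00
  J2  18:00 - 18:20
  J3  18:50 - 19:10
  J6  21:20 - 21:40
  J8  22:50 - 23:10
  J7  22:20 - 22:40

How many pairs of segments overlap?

0

Two intervals overlap when each starts before the other ends.
Sorted by start: J1, J2, J3, J4, J5, J6, J7, J8.
J2 starts after J1 ends, so J1 has no further overlaps.
J3 starts after J2 ends, so J2 has no further overlaps.
J4 starts after J3 ends, so J3 has no further overlaps.
J5 starts after J4 ends, so J4 has no further overlaps.
J6 starts after J5 ends, so J5 has no further overlaps.
J7 starts after J6 ends, so J6 has no further overlaps.
J8 starts after J7 ends.
No pair overlaps.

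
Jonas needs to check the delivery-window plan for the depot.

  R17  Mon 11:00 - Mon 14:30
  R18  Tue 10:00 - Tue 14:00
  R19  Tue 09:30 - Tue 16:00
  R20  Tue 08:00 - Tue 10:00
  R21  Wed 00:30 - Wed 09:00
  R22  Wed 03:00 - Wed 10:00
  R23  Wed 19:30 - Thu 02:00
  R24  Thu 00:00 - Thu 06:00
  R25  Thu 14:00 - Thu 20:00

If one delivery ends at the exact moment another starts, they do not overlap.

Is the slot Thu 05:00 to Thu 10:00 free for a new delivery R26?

No — it overlaps R24

R17: ends Mon 14:30 at or before R26 starts Thu 05:00 → clear.
R20: ends Tue 10:00 at or before R26 starts Thu 05:00 → clear.
R19: ends Tue 16:00 at or before R26 starts Thu 05:00 → clear.
R18: ends Tue 14:00 at or before R26 starts Thu 05:00 → clear.
R21: ends Wed 09:00 at or before R26 starts Thu 05:00 → clear.
R22: ends Wed 10:00 at or before R26 starts Thu 05:00 → clear.
R23: ends Thu 02:00 at or before R26 starts Thu 05:00 → clear.
R24: starts Thu 00:00 before R26 ends Thu 10:00, and ends Thu 06:00 after R26 starts Thu 05:00 → overlap.
R25: starts Thu 14:00 at or after R26 ends Thu 10:00 → clear.
R26 overlaps R24.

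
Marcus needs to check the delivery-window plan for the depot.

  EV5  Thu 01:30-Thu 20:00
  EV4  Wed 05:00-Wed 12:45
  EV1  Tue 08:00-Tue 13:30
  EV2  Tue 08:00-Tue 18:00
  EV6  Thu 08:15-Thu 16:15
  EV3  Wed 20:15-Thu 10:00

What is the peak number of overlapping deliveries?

3

Walk through starts and ends in time order (an end at T is processed before a start at T):
Tue 08:00 start EV1 → 1
Tue 08:00 start EV2 → 2
Tue 13:30 end EV1 → 1
Tue 18:00 end EV2 → 0
Wed 05:00 start EV4 → 1
Wed 12:45 end EV4 → 0
Wed 20:15 start EV3 → 1
Thu 01:30 start EV5 → 2
Thu 08:15 start EV6 → 3
Thu 10:00 end EV3 → 2
Thu 16:15 end EV6 → 1
Thu 20:00 end EV5 → 0
Peak is 3, at Thu 08:15 (EV3, EV5, EV6).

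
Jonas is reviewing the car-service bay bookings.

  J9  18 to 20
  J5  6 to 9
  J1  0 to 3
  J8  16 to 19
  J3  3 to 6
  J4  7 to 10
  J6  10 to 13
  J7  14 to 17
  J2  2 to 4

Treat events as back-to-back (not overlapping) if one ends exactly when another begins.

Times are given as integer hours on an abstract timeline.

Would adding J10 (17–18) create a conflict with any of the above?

J1: ends 3 at or before J10 starts 17 → clear.
J2: ends 4 at or before J10 starts 17 → clear.
J3: ends 6 at or before J10 starts 17 → clear.
J5: ends 9 at or before J10 starts 17 → clear.
J4: ends 10 at or before J10 starts 17 → clear.
J6: ends 13 at or before J10 starts 17 → clear.
J7: ends 17 at or before J10 starts 17 → clear.
J8: starts 16 before J10 ends 18, and ends 19 after J10 starts 17 → overlap.
J9: starts 18 at or after J10 ends 18 → clear.
J10 overlaps J8.

Yes — it overlaps J8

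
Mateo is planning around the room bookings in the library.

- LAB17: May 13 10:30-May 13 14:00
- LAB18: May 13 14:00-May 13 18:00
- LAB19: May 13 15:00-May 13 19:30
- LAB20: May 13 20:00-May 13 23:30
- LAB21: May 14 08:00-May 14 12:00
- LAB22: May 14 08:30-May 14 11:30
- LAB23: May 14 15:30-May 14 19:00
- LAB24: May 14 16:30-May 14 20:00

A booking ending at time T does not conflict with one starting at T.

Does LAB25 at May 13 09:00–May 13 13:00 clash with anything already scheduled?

Yes — it overlaps LAB17

LAB17: starts May 13 10:30 before LAB25 ends May 13 13:00, and ends May 13 14:00 after LAB25 starts May 13 09:00 → overlap.
LAB18: starts May 13 14:00 at or after LAB25 ends May 13 13:00 → clear.
LAB19: starts May 13 15:00 at or after LAB25 ends May 13 13:00 → clear.
LAB20: starts May 13 20:00 at or after LAB25 ends May 13 13:00 → clear.
LAB21: starts May 14 08:00 at or after LAB25 ends May 13 13:00 → clear.
LAB22: starts May 14 08:30 at or after LAB25 ends May 13 13:00 → clear.
LAB23: starts May 14 15:30 at or after LAB25 ends May 13 13:00 → clear.
LAB24: starts May 14 16:30 at or after LAB25 ends May 13 13:00 → clear.
LAB25 overlaps LAB17.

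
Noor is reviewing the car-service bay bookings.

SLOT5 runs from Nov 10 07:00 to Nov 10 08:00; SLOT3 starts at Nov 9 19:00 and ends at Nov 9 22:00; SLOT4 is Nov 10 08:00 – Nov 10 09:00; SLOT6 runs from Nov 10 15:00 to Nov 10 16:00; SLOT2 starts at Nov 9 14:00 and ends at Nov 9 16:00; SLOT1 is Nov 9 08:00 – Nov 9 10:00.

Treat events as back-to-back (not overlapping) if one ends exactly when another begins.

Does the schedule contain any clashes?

Two intervals overlap when each starts before the other ends.
Sorted by start: SLOT1, SLOT2, SLOT3, SLOT5, SLOT4, SLOT6.
SLOT2 starts after SLOT1 ends; SLOT1 is clear from here.
SLOT3 starts after SLOT2 ends; SLOT2 is clear from here.
SLOT5 starts after SLOT3 ends; SLOT3 is clear from here.
SLOT4 starts exactly when SLOT5 ends (back-to-back, no overlap); SLOT5 is clear from here.
SLOT6 starts after SLOT4 ends.
Every pair is clear; the schedule has no overlaps.

No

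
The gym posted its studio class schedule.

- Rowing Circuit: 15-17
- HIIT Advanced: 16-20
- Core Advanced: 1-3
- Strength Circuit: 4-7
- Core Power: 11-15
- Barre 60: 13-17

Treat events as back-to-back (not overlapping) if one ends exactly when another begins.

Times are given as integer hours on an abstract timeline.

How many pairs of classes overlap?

4

Sorted by start: Core Advanced, Strength Circuit, Core Power, Barre 60, Rowing Circuit, HIIT Advanced.
Strength Circuit starts after Core Advanced ends; Core Advanced is clear from here.
Core Power starts after Strength Circuit ends; Strength Circuit is clear from here.
Barre 60 starts before Core Power ends → Core Power and Barre 60 overlap.
Rowing Circuit starts exactly when Core Power ends (back-to-back, no overlap); Core Power is clear from here.
Rowing Circuit starts before Barre 60 ends → Barre 60 and Rowing Circuit overlap.
HIIT Advanced starts before Barre 60 ends → Barre 60 and HIIT Advanced overlap.
HIIT Advanced starts before Rowing Circuit ends → Rowing Circuit and HIIT Advanced overlap.
Overlapping pairs: Barre 60 & Core Power, Barre 60 & HIIT Advanced, Barre 60 & Rowing Circuit, HIIT Advanced & Rowing Circuit — 4 in total.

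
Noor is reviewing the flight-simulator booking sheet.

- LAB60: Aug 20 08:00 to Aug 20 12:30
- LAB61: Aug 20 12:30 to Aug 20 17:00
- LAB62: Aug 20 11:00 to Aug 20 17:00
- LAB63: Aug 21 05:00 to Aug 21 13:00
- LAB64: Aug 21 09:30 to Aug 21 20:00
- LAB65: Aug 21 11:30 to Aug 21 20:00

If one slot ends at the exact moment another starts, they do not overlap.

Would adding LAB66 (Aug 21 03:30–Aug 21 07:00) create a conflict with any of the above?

Yes — it overlaps LAB63

LAB60: ends Aug 20 12:30 at or before LAB66 starts Aug 21 03:30 → clear.
LAB62: ends Aug 20 17:00 at or before LAB66 starts Aug 21 03:30 → clear.
LAB61: ends Aug 20 17:00 at or before LAB66 starts Aug 21 03:30 → clear.
LAB63: starts Aug 21 05:00 before LAB66 ends Aug 21 07:00, and ends Aug 21 13:00 after LAB66 starts Aug 21 03:30 → overlap.
LAB64: starts Aug 21 09:30 at or after LAB66 ends Aug 21 07:00 → clear.
LAB65: starts Aug 21 11:30 at or after LAB66 ends Aug 21 07:00 → clear.
LAB66 overlaps LAB63.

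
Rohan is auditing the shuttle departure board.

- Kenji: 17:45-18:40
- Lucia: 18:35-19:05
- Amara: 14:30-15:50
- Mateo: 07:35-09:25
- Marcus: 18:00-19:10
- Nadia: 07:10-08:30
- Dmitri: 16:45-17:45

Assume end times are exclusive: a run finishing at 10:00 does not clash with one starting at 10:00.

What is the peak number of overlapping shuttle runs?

3

Sort all start/end points and keep a running count:
07:10 start Nadia → 1
07:35 start Mateo → 2
08:30 end Nadia → 1
09:25 end Mateo → 0
14:30 start Amara → 1
15:50 end Amara → 0
16:45 start Dmitri → 1
17:45 end Dmitri → 0
17:45 start Kenji → 1
18:00 start Marcus → 2
18:35 start Lucia → 3
18:40 end Kenji → 2
19:05 end Lucia → 1
19:10 end Marcus → 0
Peak is 3, at 18:35 (Kenji, Lucia, Marcus).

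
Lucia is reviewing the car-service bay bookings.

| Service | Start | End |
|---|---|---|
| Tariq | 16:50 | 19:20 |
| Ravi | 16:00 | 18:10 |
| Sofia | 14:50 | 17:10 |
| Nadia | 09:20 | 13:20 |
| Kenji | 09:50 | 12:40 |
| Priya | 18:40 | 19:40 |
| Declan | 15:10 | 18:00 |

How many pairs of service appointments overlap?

Sorted by start: Nadia, Kenji, Sofia, Declan, Ravi, Tariq, Priya.
Kenji starts before Nadia ends → Nadia and Kenji overlap.
Sofia starts after Nadia ends — done with Nadia.
Sofia starts after Kenji ends — done with Kenji.
Declan starts before Sofia ends → Sofia and Declan overlap.
Ravi starts before Sofia ends → Sofia and Ravi overlap.
Tariq starts before Sofia ends → Sofia and Tariq overlap.
Priya starts after Sofia ends.
Ravi starts before Declan ends → Declan and Ravi overlap.
Tariq starts before Declan ends → Declan and Tariq overlap.
Priya starts after Declan ends.
Tariq starts before Ravi ends → Ravi and Tariq overlap.
Priya starts after Ravi ends.
Priya starts before Tariq ends → Tariq and Priya overlap.
Overlapping pairs: Declan & Ravi, Declan & Sofia, Declan & Tariq, Kenji & Nadia, Priya & Tariq, Ravi & Sofia, Ravi & Tariq, Sofia & Tariq — 8 in total.

8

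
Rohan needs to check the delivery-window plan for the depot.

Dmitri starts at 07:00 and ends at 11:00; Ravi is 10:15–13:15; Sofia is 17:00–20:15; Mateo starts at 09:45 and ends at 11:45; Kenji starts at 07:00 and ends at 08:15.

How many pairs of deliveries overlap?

4

Two intervals overlap when each starts before the other ends.
Sorted by start: Dmitri, Kenji, Mateo, Ravi, Sofia.
Kenji starts before Dmitri ends → Dmitri and Kenji overlap.
Mateo starts before Dmitri ends → Dmitri and Mateo overlap.
Ravi starts before Dmitri ends → Dmitri and Ravi overlap.
Sofia starts after Dmitri ends.
Mateo starts after Kenji ends — done with Kenji.
Ravi starts before Mateo ends → Mateo and Ravi overlap.
Sofia starts after Mateo ends.
Sofia starts after Ravi ends.
Overlapping pairs: Dmitri & Kenji, Dmitri & Mateo, Dmitri & Ravi, Mateo & Ravi — 4 in total.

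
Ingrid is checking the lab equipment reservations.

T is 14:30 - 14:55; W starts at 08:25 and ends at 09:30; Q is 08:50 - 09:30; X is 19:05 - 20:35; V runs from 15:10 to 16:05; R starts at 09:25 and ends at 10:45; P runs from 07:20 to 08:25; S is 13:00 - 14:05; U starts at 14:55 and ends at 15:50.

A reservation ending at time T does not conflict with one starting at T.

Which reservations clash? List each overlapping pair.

Two intervals overlap when each starts before the other ends.
Sorted by start: P, W, Q, R, S, T, U, V, X.
W starts exactly when P ends (back-to-back, no overlap), so nothing later overlaps P either.
Q starts before W ends → W and Q overlap.
R starts before W ends → W and R overlap.
S starts after W ends, so nothing later overlaps W either.
R starts before Q ends → Q and R overlap.
S starts after Q ends, so nothing later overlaps Q either.
S starts after R ends, so nothing later overlaps R either.
T starts after S ends, so nothing later overlaps S either.
U starts exactly when T ends (back-to-back, no overlap), so nothing later overlaps T either.
V starts before U ends → U and V overlap.
X starts after U ends.
X starts after V ends.

Q & R, Q & W, R & W, U & V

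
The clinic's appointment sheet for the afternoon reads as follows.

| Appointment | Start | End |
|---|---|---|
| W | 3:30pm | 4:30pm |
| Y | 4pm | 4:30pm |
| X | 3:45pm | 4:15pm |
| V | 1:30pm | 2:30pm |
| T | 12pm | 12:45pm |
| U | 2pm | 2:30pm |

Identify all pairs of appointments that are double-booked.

U & V, W & X, W & Y, X & Y

Two intervals overlap when each starts before the other ends.
Sorted by start: T, V, U, W, X, Y.
V starts after T ends, so T has no further overlaps.
U starts before V ends → V and U overlap.
W starts after V ends, so V has no further overlaps.
W starts after U ends, so U has no further overlaps.
X starts before W ends → W and X overlap.
Y starts before W ends → W and Y overlap.
Y starts before X ends → X and Y overlap.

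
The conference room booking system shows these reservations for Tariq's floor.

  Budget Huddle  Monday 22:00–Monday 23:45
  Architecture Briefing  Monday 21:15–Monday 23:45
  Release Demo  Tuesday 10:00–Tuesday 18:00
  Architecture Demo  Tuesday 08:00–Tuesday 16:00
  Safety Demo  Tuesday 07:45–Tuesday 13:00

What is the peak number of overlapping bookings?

3

Walk through starts and ends in time order (an end at T is processed before a start at T):
Monday 21:15 start Architecture Briefing → 1
Monday 22:00 start Budget Huddle → 2
Monday 23:45 end Architecture Briefing → 1
Monday 23:45 end Budget Huddle → 0
Tuesday 07:45 start Safety Demo → 1
Tuesday 08:00 start Architecture Demo → 2
Tuesday 10:00 start Release Demo → 3
Tuesday 13:00 end Safety Demo → 2
Tuesday 16:00 end Architecture Demo → 1
Tuesday 18:00 end Release Demo → 0
Peak is 3, at Tuesday 10:00 (Architecture Demo, Release Demo, Safety Demo).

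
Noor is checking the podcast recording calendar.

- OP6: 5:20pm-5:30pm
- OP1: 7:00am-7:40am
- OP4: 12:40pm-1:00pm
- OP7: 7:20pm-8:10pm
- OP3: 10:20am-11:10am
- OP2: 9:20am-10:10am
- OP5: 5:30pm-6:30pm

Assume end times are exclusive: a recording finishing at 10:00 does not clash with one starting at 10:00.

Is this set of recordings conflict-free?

Yes

Sorted by start: OP1, OP2, OP3, OP4, OP6, OP5, OP7.
OP2 starts after OP1 ends; OP1 is clear from here.
OP3 starts after OP2 ends; OP2 is clear from here.
OP4 starts after OP3 ends; OP3 is clear from here.
OP6 starts after OP4 ends; OP4 is clear from here.
OP5 starts exactly when OP6 ends (back-to-back, no overlap); OP6 is clear from here.
OP7 starts after OP5 ends.
Every pair is clear; the schedule has no overlaps.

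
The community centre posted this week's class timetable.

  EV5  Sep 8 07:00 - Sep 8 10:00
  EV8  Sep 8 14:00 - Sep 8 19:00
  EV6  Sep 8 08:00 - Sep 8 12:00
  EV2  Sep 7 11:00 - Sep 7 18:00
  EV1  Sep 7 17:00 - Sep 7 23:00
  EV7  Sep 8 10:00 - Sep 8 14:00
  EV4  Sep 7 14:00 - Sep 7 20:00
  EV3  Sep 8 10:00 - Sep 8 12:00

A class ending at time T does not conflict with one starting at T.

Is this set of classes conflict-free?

Check each pair: they overlap iff neither finishes before the other starts.
Sorted by start: EV2, EV4, EV1, EV5, EV6, EV3, EV7, EV8.
EV4 starts before EV2 ends → EV2 and EV4 overlap.
That's a conflict, so the schedule is not conflict-free.

No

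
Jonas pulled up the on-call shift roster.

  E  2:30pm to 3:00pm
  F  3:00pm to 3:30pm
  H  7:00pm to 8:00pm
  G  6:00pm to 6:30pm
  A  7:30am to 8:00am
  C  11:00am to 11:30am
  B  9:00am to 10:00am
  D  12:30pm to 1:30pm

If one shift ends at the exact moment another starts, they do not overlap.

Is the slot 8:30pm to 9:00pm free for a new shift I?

Yes — the slot is free

A: ends 8:00am at or before I starts 8:30pm → clear.
B: ends 10:00am at or before I starts 8:30pm → clear.
C: ends 11:30am at or before I starts 8:30pm → clear.
D: ends 1:30pm at or before I starts 8:30pm → clear.
E: ends 3:00pm at or before I starts 8:30pm → clear.
F: ends 3:30pm at or before I starts 8:30pm → clear.
G: ends 6:30pm at or before I starts 8:30pm → clear.
H: ends 8:00pm at or before I starts 8:30pm → clear.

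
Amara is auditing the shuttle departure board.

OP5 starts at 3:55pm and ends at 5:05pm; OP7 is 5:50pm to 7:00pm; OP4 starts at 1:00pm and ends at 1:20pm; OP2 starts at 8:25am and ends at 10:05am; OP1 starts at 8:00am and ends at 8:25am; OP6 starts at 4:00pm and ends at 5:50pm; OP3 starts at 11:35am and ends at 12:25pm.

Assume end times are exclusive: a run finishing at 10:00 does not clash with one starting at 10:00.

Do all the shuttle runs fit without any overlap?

Sorted by start: OP1, OP2, OP3, OP4, OP5, OP6, OP7.
OP2 starts exactly when OP1 ends (back-to-back, no overlap) — done with OP1.
OP3 starts after OP2 ends — done with OP2.
OP4 starts after OP3 ends — done with OP3.
OP5 starts after OP4 ends — done with OP4.
OP6 starts before OP5 ends → OP5 and OP6 overlap.
That's a conflict, so the schedule is not conflict-free.

No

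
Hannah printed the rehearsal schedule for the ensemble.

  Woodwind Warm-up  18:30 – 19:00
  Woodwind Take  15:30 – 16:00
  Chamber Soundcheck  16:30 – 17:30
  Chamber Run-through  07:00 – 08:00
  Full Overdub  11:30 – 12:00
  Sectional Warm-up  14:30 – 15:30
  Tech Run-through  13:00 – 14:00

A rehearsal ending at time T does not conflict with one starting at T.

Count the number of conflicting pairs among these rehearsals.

Sorted by start: Chamber Run-through, Full Overdub, Tech Run-through, Sectional Warm-up, Woodwind Take, Chamber Soundcheck, Woodwind Warm-up.
Full Overdub starts after Chamber Run-through ends; Chamber Run-through is clear from here.
Tech Run-through starts after Full Overdub ends; Full Overdub is clear from here.
Sectional Warm-up starts after Tech Run-through ends; Tech Run-through is clear from here.
Woodwind Take starts exactly when Sectional Warm-up ends (back-to-back, no overlap); Sectional Warm-up is clear from here.
Chamber Soundcheck starts after Woodwind Take ends; Woodwind Take is clear from here.
Woodwind Warm-up starts after Chamber Soundcheck ends.
No pair overlaps.

0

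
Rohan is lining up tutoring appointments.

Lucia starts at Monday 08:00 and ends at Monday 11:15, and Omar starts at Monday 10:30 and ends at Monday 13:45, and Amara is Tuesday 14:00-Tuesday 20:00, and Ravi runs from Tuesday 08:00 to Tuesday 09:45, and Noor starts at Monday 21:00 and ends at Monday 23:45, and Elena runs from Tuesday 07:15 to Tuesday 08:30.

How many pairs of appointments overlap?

2

Check each pair: they overlap iff neither finishes before the other starts.
Sorted by start: Lucia, Omar, Noor, Elena, Ravi, Amara.
Omar starts before Lucia ends → Lucia and Omar overlap.
Noor starts after Lucia ends — done with Lucia.
Noor starts after Omar ends — done with Omar.
Elena starts after Noor ends — done with Noor.
Ravi starts before Elena ends → Elena and Ravi overlap.
Amara starts after Elena ends.
Amara starts after Ravi ends.
Overlapping pairs: Elena & Ravi, Lucia & Omar — 2 in total.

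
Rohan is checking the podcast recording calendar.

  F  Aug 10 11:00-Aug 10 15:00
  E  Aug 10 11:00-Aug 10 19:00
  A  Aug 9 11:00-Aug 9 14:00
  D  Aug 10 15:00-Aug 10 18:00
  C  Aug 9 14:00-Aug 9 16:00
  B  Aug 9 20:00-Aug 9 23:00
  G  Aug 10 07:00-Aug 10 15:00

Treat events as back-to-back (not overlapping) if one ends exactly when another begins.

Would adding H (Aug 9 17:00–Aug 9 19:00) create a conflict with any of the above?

A: ends Aug 9 14:00 at or before H starts Aug 9 17:00 → clear.
C: ends Aug 9 16:00 at or before H starts Aug 9 17:00 → clear.
B: starts Aug 9 20:00 at or after H ends Aug 9 19:00 → clear.
G: starts Aug 10 07:00 at or after H ends Aug 9 19:00 → clear.
E: starts Aug 10 11:00 at or after H ends Aug 9 19:00 → clear.
F: starts Aug 10 11:00 at or after H ends Aug 9 19:00 → clear.
D: starts Aug 10 15:00 at or after H ends Aug 9 19:00 → clear.

No — it doesn't clash with anything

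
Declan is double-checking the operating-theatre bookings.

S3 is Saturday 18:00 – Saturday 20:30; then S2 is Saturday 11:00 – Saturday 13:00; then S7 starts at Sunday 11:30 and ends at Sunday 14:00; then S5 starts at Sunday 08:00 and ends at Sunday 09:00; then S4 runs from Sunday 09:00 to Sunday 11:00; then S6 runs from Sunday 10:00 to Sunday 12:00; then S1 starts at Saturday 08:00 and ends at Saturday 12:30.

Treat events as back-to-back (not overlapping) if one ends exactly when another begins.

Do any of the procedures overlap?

Two intervals overlap when each starts before the other ends.
Sorted by start: S1, S2, S3, S5, S4, S6, S7.
S2 starts before S1 ends → S1 and S2 overlap.
That's a conflict, so the schedule is not conflict-free.

Yes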